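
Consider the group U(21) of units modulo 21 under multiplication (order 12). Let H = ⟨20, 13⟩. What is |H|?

4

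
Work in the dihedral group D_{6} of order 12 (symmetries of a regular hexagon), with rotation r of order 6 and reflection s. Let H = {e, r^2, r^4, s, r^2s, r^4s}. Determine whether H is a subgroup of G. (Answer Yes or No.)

|H| = 6 divides |G| = 12, consistent with Lagrange.
H contains the identity, every element's inverse is in H, and H is closed under ·: it is a subgroup.

Yes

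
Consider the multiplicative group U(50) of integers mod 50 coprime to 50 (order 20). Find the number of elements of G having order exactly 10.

The elements of order 10 are: 9, 19, 29, 39.
That's 4.

4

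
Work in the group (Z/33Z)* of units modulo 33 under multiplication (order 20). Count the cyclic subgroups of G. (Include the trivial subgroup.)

Each element a generates a cyclic subgroup ⟨a⟩; distinct elements may generate the same one (a cyclic group of order d has φ(d) generators).
Cyclic subgroups by order — order 1: 1; order 2: 3; order 5: 1; order 10: 3.
Total: 8.

8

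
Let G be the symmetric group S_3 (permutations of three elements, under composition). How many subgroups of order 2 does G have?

3

|G| = 6 and 2 | 6, so subgroups of order 2 are possible by Lagrange.
The subgroups of order 2 are: {e, (1 2)}; {e, (1 3)}; {e, (2 3)}.
So G has 3 subgroups of order 2.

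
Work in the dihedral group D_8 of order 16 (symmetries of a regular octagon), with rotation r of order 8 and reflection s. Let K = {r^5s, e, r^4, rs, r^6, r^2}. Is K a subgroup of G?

|K| = 6 does not divide |G| = 16, so by Lagrange K is not a subgroup.

No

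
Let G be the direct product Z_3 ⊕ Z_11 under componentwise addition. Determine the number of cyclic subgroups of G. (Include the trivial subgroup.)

A cyclic subgroup of order d is generated by each of its φ(d) elements of order d, so the cyclic subgroups of order d number (#elements of order d)/φ(d).
Cyclic subgroups by order — order 1: 1; order 3: 1; order 11: 1; order 33: 1.
Total: 4.

4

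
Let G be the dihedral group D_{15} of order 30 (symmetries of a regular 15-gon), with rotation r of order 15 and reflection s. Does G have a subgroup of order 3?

Yes

3 | 30. A subgroup of order 3 is {e, r^5, r^10}.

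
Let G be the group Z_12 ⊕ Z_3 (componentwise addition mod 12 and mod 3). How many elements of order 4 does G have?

An element (a,b) has order lcm(ord(a), ord(b)); count pairs with lcm equal to 4.
Enumerating gives 2 such elements.

2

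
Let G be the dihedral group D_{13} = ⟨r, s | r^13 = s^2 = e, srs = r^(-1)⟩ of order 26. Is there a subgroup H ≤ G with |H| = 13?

13 | 26. A subgroup of order 13 is {e, r, r^2, r^3, r^4, r^5, r^6, r^7, r^8, r^9, r^10, r^11, r^12}.

Yes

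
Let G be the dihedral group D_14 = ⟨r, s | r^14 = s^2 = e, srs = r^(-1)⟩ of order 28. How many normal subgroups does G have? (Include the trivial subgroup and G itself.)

G has 28 subgroups. Checking conjugation-invariance by order — order 1: 1/1 normal; order 2: 1/15 normal; order 4: 0/7 normal; order 7: 1/1 normal; order 14: 3/3 normal; order 28: 1/1 normal.
Total normal subgroups: 7.

7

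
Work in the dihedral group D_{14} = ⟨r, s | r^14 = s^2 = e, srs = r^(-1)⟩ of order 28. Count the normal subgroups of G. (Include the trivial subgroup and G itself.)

7

G has 28 subgroups. Checking conjugation-invariance by order — order 1: 1/1 normal; order 2: 1/15 normal; order 4: 0/7 normal; order 7: 1/1 normal; order 14: 3/3 normal; order 28: 1/1 normal.
Total normal subgroups: 7.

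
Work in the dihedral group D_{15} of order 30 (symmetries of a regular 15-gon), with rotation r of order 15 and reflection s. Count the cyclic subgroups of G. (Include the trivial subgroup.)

A cyclic subgroup of order d is generated by each of its φ(d) elements of order d, so the cyclic subgroups of order d number (#elements of order d)/φ(d).
Cyclic subgroups by order — order 1: 1; order 2: 15; order 3: 1; order 5: 1; order 15: 1.
Total: 19.

19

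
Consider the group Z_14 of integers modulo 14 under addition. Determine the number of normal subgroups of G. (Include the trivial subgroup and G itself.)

4

G is abelian, so every subgroup is normal.
G has 4 subgroups in total, hence 4 normal subgroups.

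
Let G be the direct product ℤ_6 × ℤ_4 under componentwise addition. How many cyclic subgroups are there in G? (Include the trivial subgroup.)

12

Group the elements of G by the cyclic subgroup they generate; each cyclic subgroup of order d accounts for φ(d) elements.
Cyclic subgroups by order — order 1: 1; order 2: 3; order 3: 1; order 4: 2; order 6: 3; order 12: 2.
Total: 12.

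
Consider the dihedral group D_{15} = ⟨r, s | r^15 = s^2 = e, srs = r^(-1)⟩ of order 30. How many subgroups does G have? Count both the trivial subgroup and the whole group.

|G| = 30, so by Lagrange every subgroup order divides 30. Divisors: 1, 2, 3, 5, 6, 10, 15, 30.
Subgroups by order — order 1: 1; order 2: 15; order 3: 1; order 5: 1; order 6: 5; order 10: 3; order 15: 1; order 30: 1.
Total: 1 + 15 + 1 + 1 + 5 + 3 + 1 + 1 = 28.

28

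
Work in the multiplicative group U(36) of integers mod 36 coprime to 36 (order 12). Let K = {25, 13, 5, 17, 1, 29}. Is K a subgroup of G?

Yes

|K| = 6 divides |G| = 12, consistent with Lagrange.
K contains the identity, every element's inverse is in K, and K is closed under ·: it is a subgroup.
In fact K = ⟨29⟩.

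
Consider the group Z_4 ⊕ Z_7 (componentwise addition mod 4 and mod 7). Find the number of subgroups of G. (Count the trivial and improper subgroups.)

6

|G| = 28, so by Lagrange every subgroup order divides 28. Divisors: 1, 2, 4, 7, 14, 28.
Subgroups by order — order 1: 1; order 2: 1; order 4: 1; order 7: 1; order 14: 1; order 28: 1.
Total: 1 + 1 + 1 + 1 + 1 + 1 = 6.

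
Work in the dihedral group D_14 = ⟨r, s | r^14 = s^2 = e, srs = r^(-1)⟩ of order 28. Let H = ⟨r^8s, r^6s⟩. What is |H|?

14

|⟨r^8s⟩| = 2 and |⟨r^6s⟩| = 2, so |H| is a multiple of lcm(2, 2) = 2 and divides |G| = 28.
Closing under the operation: H = {e, r^2, r^4, r^6, r^8, r^10, r^12, s, r^2s, r^4s, r^6s, r^8s, r^10s, r^12s}, so |H| = 14.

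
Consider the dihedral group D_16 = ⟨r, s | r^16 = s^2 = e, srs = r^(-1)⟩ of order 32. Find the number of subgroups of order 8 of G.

|G| = 32 and 8 | 32, so subgroups of order 8 are possible by Lagrange.
The subgroups of order 8 are: {e, r^2, r^4, r^6, r^8, r^10, r^12, r^14}; {e, r^4, r^8, r^12, r^2s, r^6s, r^10s, r^14s}; {e, r^4, r^8, r^12, r^3s, r^7s, r^11s, r^15s}; {e, r^4, r^8, r^12, s, r^4s, r^8s, r^12s}; … (5 in all).
So G has 5 subgroups of order 8.

5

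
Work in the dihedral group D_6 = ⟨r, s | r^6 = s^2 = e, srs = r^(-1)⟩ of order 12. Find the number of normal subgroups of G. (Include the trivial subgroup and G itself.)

7

G has 16 subgroups. Checking conjugation-invariance by order — order 1: 1/1 normal; order 2: 1/7 normal; order 3: 1/1 normal; order 4: 0/3 normal; order 6: 3/3 normal; order 12: 1/1 normal.
Total normal subgroups: 7.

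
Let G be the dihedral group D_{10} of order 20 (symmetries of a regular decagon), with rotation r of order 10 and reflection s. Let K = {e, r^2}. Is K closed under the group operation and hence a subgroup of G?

r^2 ∈ K but its inverse r^8 ∉ K, so K is not a subgroup.

No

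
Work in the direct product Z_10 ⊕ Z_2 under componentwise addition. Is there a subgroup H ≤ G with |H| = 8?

No

8 does not divide |G| = 20, so by Lagrange no subgroup of order 8 exists.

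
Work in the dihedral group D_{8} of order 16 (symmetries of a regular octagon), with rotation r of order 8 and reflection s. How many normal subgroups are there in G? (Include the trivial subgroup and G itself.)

G has 19 subgroups. Checking conjugation-invariance by order — order 1: 1/1 normal; order 2: 1/9 normal; order 4: 1/5 normal; order 8: 3/3 normal; order 16: 1/1 normal.
Total normal subgroups: 7.

7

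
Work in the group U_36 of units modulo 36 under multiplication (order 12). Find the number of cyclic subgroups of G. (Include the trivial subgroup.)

8

A cyclic subgroup of order d is generated by each of its φ(d) elements of order d, so the cyclic subgroups of order d number (#elements of order d)/φ(d).
Cyclic subgroups by order — order 1: 1; order 2: 3; order 3: 1; order 6: 3.
Total: 8.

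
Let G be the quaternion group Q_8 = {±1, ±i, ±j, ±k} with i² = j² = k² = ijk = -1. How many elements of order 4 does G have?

6

The elements of order 4 are: i, -i, j, -j, k, -k.
That's 6.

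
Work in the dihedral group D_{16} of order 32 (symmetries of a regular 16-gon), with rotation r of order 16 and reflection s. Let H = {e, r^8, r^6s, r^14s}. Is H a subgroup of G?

Yes

|H| = 4 divides |G| = 32, consistent with Lagrange.
H contains the identity, every element's inverse is in H, and H is closed under ·: it is a subgroup.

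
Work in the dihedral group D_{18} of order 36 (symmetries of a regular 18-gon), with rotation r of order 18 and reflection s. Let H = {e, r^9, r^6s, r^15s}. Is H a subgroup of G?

Yes

|H| = 4 divides |G| = 36, consistent with Lagrange.
H contains the identity, every element's inverse is in H, and H is closed under ·: it is a subgroup.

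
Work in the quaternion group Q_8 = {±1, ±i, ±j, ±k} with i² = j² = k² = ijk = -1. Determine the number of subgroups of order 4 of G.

3

|G| = 8 and 4 | 8, so subgroups of order 4 are possible by Lagrange.
The subgroups of order 4 are: {1, -1, i, -i}; {1, -1, j, -j}; {1, -1, k, -k}.
So G has 3 subgroups of order 4.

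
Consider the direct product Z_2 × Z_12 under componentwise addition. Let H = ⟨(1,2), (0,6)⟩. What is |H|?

12

|⟨(1,2)⟩| = 6 and |⟨(0,6)⟩| = 2, so |H| is a multiple of lcm(6, 2) = 6 and divides |G| = 24.
Closing under the operation: H = {(0,0), (0,2), (0,4), (0,6), (0,8), (0,10), (1,0), (1,2), (1,4), (1,6), (1,8), (1,10)}, so |H| = 12.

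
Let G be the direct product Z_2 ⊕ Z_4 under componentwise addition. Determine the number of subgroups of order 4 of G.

3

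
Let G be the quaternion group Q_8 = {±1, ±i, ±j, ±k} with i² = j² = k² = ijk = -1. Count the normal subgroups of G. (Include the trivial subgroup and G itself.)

6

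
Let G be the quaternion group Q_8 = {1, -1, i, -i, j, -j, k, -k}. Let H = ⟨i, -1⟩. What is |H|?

4

|⟨i⟩| = 4 and |⟨-1⟩| = 2, so |H| is a multiple of lcm(4, 2) = 4 and divides |G| = 8.
Closing under the operation: H = {1, -1, i, -i}, so |H| = 4.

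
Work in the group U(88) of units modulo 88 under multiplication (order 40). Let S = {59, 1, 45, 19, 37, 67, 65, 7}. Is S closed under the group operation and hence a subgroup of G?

19 ∈ S but its inverse 51 ∉ S, so S is not a subgroup.

No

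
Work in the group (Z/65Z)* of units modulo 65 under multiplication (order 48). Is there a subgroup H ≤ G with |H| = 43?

No

43 does not divide |G| = 48, so by Lagrange no subgroup of order 43 exists.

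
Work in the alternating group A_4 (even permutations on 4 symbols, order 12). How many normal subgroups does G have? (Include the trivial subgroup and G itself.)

G has 10 subgroups. Checking conjugation-invariance by order — order 1: 1/1 normal; order 2: 0/3 normal; order 3: 0/4 normal; order 4: 1/1 normal; order 12: 1/1 normal.
Total normal subgroups: 3.

3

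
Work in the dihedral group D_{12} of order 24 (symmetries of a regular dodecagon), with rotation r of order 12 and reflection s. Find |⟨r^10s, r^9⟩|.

8

|⟨r^10s⟩| = 2 and |⟨r^9⟩| = 4, so |H| is a multiple of lcm(2, 4) = 4 and divides |G| = 24.
Closing under the operation: H = {e, r^3, r^6, r^9, rs, r^4s, r^7s, r^10s}, so |H| = 8.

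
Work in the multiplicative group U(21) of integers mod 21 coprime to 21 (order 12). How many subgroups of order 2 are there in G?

|G| = 12 and 2 | 12, so subgroups of order 2 are possible by Lagrange.
The subgroups of order 2 are: {1, 13}; {1, 20}; {1, 8}.
So G has 3 subgroups of order 2.

3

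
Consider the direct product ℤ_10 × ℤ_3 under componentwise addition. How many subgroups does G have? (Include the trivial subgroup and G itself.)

|G| = 30, so by Lagrange every subgroup order divides 30. Divisors: 1, 2, 3, 5, 6, 10, 15, 30.
Subgroups by order — order 1: 1; order 2: 1; order 3: 1; order 5: 1; order 6: 1; order 10: 1; order 15: 1; order 30: 1.
Total: 1 + 1 + 1 + 1 + 1 + 1 + 1 + 1 = 8.

8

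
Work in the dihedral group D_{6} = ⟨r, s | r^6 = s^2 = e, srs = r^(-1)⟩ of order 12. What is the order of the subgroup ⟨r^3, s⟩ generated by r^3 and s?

|⟨r^3⟩| = 2 and |⟨s⟩| = 2, so |H| is a multiple of lcm(2, 2) = 2 and divides |G| = 12.
Closing under the operation: H = {e, r^3, s, r^3s}, so |H| = 4.

4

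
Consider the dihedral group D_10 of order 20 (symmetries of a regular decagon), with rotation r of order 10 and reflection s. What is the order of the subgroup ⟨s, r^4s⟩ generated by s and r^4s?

|⟨s⟩| = 2 and |⟨r^4s⟩| = 2, so |H| is a multiple of lcm(2, 2) = 2 and divides |G| = 20.
Closing under the operation: H = {e, r^2, r^4, r^6, r^8, s, r^2s, r^4s, r^6s, r^8s}, so |H| = 10.

10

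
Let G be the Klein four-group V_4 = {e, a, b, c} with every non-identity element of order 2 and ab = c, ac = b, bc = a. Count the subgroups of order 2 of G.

|G| = 4 and 2 | 4, so subgroups of order 2 are possible by Lagrange.
The subgroups of order 2 are: {e, a}; {e, b}; {e, c}.
So G has 3 subgroups of order 2.

3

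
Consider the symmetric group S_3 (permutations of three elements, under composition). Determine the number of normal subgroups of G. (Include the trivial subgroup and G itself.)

G has 6 subgroups. Checking conjugation-invariance by order — order 1: 1/1 normal; order 2: 0/3 normal; order 3: 1/1 normal; order 6: 1/1 normal.
Total normal subgroups: 3.

3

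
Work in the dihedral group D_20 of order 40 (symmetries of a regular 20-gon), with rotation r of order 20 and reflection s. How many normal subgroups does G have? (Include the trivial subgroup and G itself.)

G has 48 subgroups. Checking conjugation-invariance by order — order 1: 1/1 normal; order 2: 1/21 normal; order 4: 1/11 normal; order 5: 1/1 normal; order 8: 0/5 normal; order 10: 1/5 normal; order 20: 3/3 normal; order 40: 1/1 normal.
Total normal subgroups: 9.

9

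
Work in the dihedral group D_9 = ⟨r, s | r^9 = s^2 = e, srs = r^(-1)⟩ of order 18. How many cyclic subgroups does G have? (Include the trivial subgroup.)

12

A cyclic subgroup of order d is generated by each of its φ(d) elements of order d, so the cyclic subgroups of order d number (#elements of order d)/φ(d).
Cyclic subgroups by order — order 1: 1; order 2: 9; order 3: 1; order 9: 1.
Total: 12.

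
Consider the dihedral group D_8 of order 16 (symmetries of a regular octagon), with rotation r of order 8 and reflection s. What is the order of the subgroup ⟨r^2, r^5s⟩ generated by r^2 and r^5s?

8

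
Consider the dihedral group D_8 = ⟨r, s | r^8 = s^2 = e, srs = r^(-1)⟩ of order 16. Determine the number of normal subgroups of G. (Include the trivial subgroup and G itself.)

G has 19 subgroups. Checking conjugation-invariance by order — order 1: 1/1 normal; order 2: 1/9 normal; order 4: 1/5 normal; order 8: 3/3 normal; order 16: 1/1 normal.
Total normal subgroups: 7.

7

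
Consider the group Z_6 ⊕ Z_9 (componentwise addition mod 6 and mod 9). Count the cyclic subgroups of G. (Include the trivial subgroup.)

16

Each element a generates a cyclic subgroup ⟨a⟩; distinct elements may generate the same one (a cyclic group of order d has φ(d) generators).
Cyclic subgroups by order — order 1: 1; order 2: 1; order 3: 4; order 6: 4; order 9: 3; order 18: 3.
Total: 16.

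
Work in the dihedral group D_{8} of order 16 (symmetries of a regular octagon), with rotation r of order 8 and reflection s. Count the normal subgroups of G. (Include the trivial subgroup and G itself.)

G has 19 subgroups. Checking conjugation-invariance by order — order 1: 1/1 normal; order 2: 1/9 normal; order 4: 1/5 normal; order 8: 3/3 normal; order 16: 1/1 normal.
Total normal subgroups: 7.

7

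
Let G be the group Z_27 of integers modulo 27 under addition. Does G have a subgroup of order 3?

Yes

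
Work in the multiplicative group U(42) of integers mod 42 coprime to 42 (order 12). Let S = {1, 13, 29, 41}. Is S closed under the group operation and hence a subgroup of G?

Yes

|S| = 4 divides |G| = 12, consistent with Lagrange.
S contains the identity, every element's inverse is in S, and S is closed under ·: it is a subgroup.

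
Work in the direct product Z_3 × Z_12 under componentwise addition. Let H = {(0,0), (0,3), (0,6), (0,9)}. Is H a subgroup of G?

|H| = 4 divides |G| = 36, consistent with Lagrange.
H contains the identity, every element's inverse is in H, and H is closed under +: it is a subgroup.
In fact H = ⟨(0,3)⟩.

Yes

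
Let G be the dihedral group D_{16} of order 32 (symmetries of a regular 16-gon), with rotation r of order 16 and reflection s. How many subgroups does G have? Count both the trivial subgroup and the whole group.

36

|G| = 32, so by Lagrange every subgroup order divides 32. Divisors: 1, 2, 4, 8, 16, 32.
Subgroups by order — order 1: 1; order 2: 17; order 4: 9; order 8: 5; order 16: 3; order 32: 1.
Total: 1 + 17 + 9 + 5 + 3 + 1 = 36.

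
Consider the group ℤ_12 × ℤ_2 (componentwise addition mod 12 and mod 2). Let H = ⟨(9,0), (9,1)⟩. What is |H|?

|⟨(9,0)⟩| = 4 and |⟨(9,1)⟩| = 4, so |H| is a multiple of lcm(4, 4) = 4 and divides |G| = 24.
Closing under the operation: H = {(0,0), (0,1), (3,0), (3,1), (6,0), (6,1), (9,0), (9,1)}, so |H| = 8.

8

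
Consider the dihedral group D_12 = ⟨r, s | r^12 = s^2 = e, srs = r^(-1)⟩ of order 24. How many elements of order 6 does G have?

2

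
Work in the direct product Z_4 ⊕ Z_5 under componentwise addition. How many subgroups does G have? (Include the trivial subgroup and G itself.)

6

|G| = 20, so by Lagrange every subgroup order divides 20. Divisors: 1, 2, 4, 5, 10, 20.
Subgroups by order — order 1: 1; order 2: 1; order 4: 1; order 5: 1; order 10: 1; order 20: 1.
Total: 1 + 1 + 1 + 1 + 1 + 1 = 6.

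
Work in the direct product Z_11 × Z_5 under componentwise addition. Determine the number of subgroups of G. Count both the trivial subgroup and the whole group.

4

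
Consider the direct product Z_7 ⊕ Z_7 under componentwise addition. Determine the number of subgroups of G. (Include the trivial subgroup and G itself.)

|G| = 49, so by Lagrange every subgroup order divides 49. Divisors: 1, 7, 49.
Subgroups by order — order 1: 1; order 7: 8; order 49: 1.
Total: 1 + 8 + 1 = 10.

10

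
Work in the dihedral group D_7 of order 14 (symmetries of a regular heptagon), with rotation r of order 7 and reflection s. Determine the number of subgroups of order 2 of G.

7

|G| = 14 and 2 | 14, so subgroups of order 2 are possible by Lagrange.
The subgroups of order 2 are: {e, r^2s}; {e, r^3s}; {e, r^4s}; {e, r^5s}; … (7 in all).
So G has 7 subgroups of order 2.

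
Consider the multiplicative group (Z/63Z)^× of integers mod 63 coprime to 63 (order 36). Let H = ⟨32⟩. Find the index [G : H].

6

|⟨32⟩| = 6 and |G| = 36.
By Lagrange, [G : H] = |G|/|H| = 36/6 = 6.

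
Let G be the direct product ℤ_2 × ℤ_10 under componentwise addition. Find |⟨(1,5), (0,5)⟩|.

4

|⟨(1,5)⟩| = 2 and |⟨(0,5)⟩| = 2, so |H| is a multiple of lcm(2, 2) = 2 and divides |G| = 20.
Closing under the operation: H = {(0,0), (0,5), (1,0), (1,5)}, so |H| = 4.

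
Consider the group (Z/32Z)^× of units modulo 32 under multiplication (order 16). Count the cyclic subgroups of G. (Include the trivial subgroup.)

Group the elements of G by the cyclic subgroup they generate; each cyclic subgroup of order d accounts for φ(d) elements.
Cyclic subgroups by order — order 1: 1; order 2: 3; order 4: 2; order 8: 2.
Total: 8.

8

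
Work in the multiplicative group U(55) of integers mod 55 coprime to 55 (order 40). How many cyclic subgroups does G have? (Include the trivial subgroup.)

12

A cyclic subgroup of order d is generated by each of its φ(d) elements of order d, so the cyclic subgroups of order d number (#elements of order d)/φ(d).
Cyclic subgroups by order — order 1: 1; order 2: 3; order 4: 2; order 5: 1; order 10: 3; order 20: 2.
Total: 12.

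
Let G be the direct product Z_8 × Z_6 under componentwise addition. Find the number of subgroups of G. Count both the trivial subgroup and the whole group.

|G| = 48, so by Lagrange every subgroup order divides 48. Divisors: 1, 2, 3, 4, 6, 8, 12, 16, 24, 48.
Subgroups by order — order 1: 1; order 2: 3; order 3: 1; order 4: 3; order 6: 3; order 8: 3; order 12: 3; order 16: 1; order 24: 3; order 48: 1.
Total: 1 + 3 + 1 + 3 + 3 + 3 + 3 + 1 + 3 + 1 = 22.

22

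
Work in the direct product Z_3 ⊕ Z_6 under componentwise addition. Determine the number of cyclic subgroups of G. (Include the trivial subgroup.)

10

Group the elements of G by the cyclic subgroup they generate; each cyclic subgroup of order d accounts for φ(d) elements.
Cyclic subgroups by order — order 1: 1; order 2: 1; order 3: 4; order 6: 4.
Total: 10.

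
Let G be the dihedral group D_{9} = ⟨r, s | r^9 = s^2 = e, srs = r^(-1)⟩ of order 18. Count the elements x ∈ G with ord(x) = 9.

6

The elements of order 9 are: r, r^2, r^4, r^5, r^7, r^8.
That's 6.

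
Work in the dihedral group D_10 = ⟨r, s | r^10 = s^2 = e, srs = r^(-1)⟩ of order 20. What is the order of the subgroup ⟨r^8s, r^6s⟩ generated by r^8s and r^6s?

|⟨r^8s⟩| = 2 and |⟨r^6s⟩| = 2, so |H| is a multiple of lcm(2, 2) = 2 and divides |G| = 20.
Closing under the operation: H = {e, r^2, r^4, r^6, r^8, s, r^2s, r^4s, r^6s, r^8s}, so |H| = 10.

10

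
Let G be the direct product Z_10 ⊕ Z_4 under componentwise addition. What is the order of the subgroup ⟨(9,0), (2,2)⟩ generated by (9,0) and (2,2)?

20

|⟨(9,0)⟩| = 10 and |⟨(2,2)⟩| = 10, so |H| is a multiple of lcm(10, 10) = 10 and divides |G| = 40.
Closing under the operation: H = {(0,0), (0,2), (1,0), (1,2), (2,0), (2,2), (3,0), (3,2), (4,0), (4,2), (5,0), (5,2), (6,0), (6,2), (7,0), (7,2), (8,0), (8,2), (9,0), (9,2)}, so |H| = 20.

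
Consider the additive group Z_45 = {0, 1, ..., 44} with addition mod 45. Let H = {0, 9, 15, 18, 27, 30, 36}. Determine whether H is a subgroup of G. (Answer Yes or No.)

No

|H| = 7 does not divide |G| = 45, so by Lagrange H is not a subgroup.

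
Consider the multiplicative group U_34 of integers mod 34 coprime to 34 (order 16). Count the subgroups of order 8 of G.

|G| = 16 and 8 | 16, so subgroups of order 8 are possible by Lagrange.
The subgroups of order 8 are: {1, 9, 13, 15, 19, 21, 25, 33}.
So G has 1 subgroup of order 8.

1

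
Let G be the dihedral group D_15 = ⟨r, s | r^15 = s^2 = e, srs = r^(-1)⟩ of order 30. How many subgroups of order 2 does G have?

|G| = 30 and 2 | 30, so subgroups of order 2 are possible by Lagrange.
The subgroups of order 2 are: {e, r^10s}; {e, r^11s}; {e, r^12s}; {e, r^13s}; … (15 in all).
So G has 15 subgroups of order 2.

15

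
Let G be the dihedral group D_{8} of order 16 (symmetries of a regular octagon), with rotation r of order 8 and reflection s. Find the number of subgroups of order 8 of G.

3

|G| = 16 and 8 | 16, so subgroups of order 8 are possible by Lagrange.
The subgroups of order 8 are: {e, r, r^2, r^3, r^4, r^5, r^6, r^7}; {e, r^2, r^4, r^6, s, r^2s, r^4s, r^6s}; {e, r^2, r^4, r^6, rs, r^3s, r^5s, r^7s}.
So G has 3 subgroups of order 8.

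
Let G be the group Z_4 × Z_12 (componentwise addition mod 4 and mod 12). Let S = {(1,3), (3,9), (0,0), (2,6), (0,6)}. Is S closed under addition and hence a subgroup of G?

No

|S| = 5 does not divide |G| = 48, so by Lagrange S is not a subgroup.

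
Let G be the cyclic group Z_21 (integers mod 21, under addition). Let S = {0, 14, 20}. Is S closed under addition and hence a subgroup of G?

No

20 ∈ S but its inverse 1 ∉ S, so S is not a subgroup.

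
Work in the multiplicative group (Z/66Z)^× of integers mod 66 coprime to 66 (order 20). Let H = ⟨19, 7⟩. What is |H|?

|⟨19⟩| = 10 and |⟨7⟩| = 10, so |H| is a multiple of lcm(10, 10) = 10 and divides |G| = 20.
Closing under the operation: H = {1, 7, 13, 19, 25, 31, 37, 43, 49, 61}, so |H| = 10.

10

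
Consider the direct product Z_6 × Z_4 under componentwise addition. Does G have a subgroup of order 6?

6 | 24. A subgroup of order 6 is {(0,0), (0,2), (2,0), (2,2), (4,0), (4,2)}.

Yes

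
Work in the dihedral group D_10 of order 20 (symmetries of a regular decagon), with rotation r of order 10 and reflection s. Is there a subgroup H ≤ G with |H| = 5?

Yes

5 | 20. A subgroup of order 5 is {e, r^2, r^4, r^6, r^8}.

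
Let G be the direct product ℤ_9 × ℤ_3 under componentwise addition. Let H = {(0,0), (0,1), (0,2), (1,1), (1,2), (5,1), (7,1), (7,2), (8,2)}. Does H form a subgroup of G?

(1,2) ∈ H but its inverse (8,1) ∉ H, so H is not a subgroup.

No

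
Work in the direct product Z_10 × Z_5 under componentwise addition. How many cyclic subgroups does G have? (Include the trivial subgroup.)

Group the elements of G by the cyclic subgroup they generate; each cyclic subgroup of order d accounts for φ(d) elements.
Cyclic subgroups by order — order 1: 1; order 2: 1; order 5: 6; order 10: 6.
Total: 14.

14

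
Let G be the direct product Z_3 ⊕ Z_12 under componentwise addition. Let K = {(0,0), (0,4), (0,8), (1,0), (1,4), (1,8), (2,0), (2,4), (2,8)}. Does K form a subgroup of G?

Yes

|K| = 9 divides |G| = 36, consistent with Lagrange.
K contains the identity, every element's inverse is in K, and K is closed under +: it is a subgroup.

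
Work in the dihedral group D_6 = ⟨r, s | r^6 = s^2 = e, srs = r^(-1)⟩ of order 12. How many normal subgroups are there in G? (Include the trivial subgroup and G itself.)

G has 16 subgroups. Checking conjugation-invariance by order — order 1: 1/1 normal; order 2: 1/7 normal; order 3: 1/1 normal; order 4: 0/3 normal; order 6: 3/3 normal; order 12: 1/1 normal.
Total normal subgroups: 7.

7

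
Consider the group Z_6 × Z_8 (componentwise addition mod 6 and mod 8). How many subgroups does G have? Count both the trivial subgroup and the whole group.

22

|G| = 48, so by Lagrange every subgroup order divides 48. Divisors: 1, 2, 3, 4, 6, 8, 12, 16, 24, 48.
Subgroups by order — order 1: 1; order 2: 3; order 3: 1; order 4: 3; order 6: 3; order 8: 3; order 12: 3; order 16: 1; order 24: 3; order 48: 1.
Total: 1 + 3 + 1 + 3 + 3 + 3 + 3 + 1 + 3 + 1 = 22.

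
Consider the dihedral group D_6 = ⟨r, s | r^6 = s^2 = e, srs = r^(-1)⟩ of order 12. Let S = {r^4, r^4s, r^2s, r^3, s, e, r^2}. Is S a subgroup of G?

|S| = 7 does not divide |G| = 12, so by Lagrange S is not a subgroup.

No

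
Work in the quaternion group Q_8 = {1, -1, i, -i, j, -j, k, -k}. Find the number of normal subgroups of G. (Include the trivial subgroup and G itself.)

G has 6 subgroups. Checking conjugation-invariance by order — order 1: 1/1 normal; order 2: 1/1 normal; order 4: 3/3 normal; order 8: 1/1 normal.
Total normal subgroups: 6.

6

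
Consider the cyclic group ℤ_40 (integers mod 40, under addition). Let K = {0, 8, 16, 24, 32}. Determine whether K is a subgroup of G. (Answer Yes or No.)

|K| = 5 divides |G| = 40, consistent with Lagrange.
K contains the identity, every element's inverse is in K, and K is closed under +: it is a subgroup.
In fact K = ⟨16⟩.

Yes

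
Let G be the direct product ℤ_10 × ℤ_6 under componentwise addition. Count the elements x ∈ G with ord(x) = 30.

An element (a,b) has order lcm(ord(a), ord(b)); count pairs with lcm equal to 30.
Enumerating gives 24 such elements.

24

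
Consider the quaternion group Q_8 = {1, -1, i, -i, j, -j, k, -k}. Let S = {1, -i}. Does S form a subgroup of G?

No

-i ∈ S but its inverse i ∉ S, so S is not a subgroup.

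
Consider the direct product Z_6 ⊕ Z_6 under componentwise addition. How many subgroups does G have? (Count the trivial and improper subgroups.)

30

|G| = 36, so by Lagrange every subgroup order divides 36. Divisors: 1, 2, 3, 4, 6, 9, 12, 18, 36.
Subgroups by order — order 1: 1; order 2: 3; order 3: 4; order 4: 1; order 6: 12; order 9: 1; order 12: 4; order 18: 3; order 36: 1.
Total: 1 + 3 + 4 + 1 + 12 + 1 + 4 + 3 + 1 = 30.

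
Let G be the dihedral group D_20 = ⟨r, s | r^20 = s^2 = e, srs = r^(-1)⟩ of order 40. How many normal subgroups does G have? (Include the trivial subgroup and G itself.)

9

G has 48 subgroups. Checking conjugation-invariance by order — order 1: 1/1 normal; order 2: 1/21 normal; order 4: 1/11 normal; order 5: 1/1 normal; order 8: 0/5 normal; order 10: 1/5 normal; order 20: 3/3 normal; order 40: 1/1 normal.
Total normal subgroups: 9.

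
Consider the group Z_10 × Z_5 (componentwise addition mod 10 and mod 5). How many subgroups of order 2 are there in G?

1

|G| = 50 and 2 | 50, so subgroups of order 2 are possible by Lagrange.
The subgroups of order 2 are: {(0,0), (5,0)}.
So G has 1 subgroup of order 2.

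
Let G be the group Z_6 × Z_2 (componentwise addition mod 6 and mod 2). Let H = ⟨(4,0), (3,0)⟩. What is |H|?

6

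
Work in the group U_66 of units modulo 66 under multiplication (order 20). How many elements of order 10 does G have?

12

Enumerating element orders in G gives 12 elements of order 10.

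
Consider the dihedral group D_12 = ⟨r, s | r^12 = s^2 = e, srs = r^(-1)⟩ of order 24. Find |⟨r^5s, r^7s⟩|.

12

|⟨r^5s⟩| = 2 and |⟨r^7s⟩| = 2, so |H| is a multiple of lcm(2, 2) = 2 and divides |G| = 24.
Closing under the operation: H = {e, r^2, r^4, r^6, r^8, r^10, rs, r^3s, r^5s, r^7s, r^9s, r^11s}, so |H| = 12.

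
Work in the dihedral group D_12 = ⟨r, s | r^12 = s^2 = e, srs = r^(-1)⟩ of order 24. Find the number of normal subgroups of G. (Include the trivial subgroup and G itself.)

G has 34 subgroups. Checking conjugation-invariance by order — order 1: 1/1 normal; order 2: 1/13 normal; order 3: 1/1 normal; order 4: 1/7 normal; order 6: 1/5 normal; order 8: 0/3 normal; order 12: 3/3 normal; order 24: 1/1 normal.
Total normal subgroups: 9.

9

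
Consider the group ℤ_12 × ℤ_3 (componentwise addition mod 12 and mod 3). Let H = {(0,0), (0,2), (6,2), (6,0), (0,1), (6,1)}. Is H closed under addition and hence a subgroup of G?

Yes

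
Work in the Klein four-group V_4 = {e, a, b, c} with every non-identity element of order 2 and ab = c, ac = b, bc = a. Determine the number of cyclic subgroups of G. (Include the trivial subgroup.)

Group the elements of G by the cyclic subgroup they generate; each cyclic subgroup of order d accounts for φ(d) elements.
Cyclic subgroups by order — order 1: 1; order 2: 3.
Total: 4.

4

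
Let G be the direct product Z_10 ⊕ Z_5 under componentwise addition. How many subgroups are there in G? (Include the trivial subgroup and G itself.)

16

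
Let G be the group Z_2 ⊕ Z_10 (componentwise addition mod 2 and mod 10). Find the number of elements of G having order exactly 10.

12

An element (a,b) has order lcm(ord(a), ord(b)); count pairs with lcm equal to 10.
Enumerating gives 12 such elements.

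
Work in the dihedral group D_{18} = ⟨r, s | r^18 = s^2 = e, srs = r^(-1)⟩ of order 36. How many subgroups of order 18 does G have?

|G| = 36 and 18 | 36, so subgroups of order 18 are possible by Lagrange.
The subgroups of order 18 are: {e, r, r^2, r^3, r^4, r^5, r^6, r^7, r^8, r^9, r^10, r^11, r^12, r^13, r^14, r^15, r^16, r^17}; {e, r^2, r^4, r^6, r^8, r^10, r^12, r^14, r^16, s, r^2s, r^4s, r^6s, r^8s, r^10s, r^12s, r^14s, r^16s}; {e, r^2, r^4, r^6, r^8, r^10, r^12, r^14, r^16, rs, r^3s, r^5s, r^7s, r^9s, r^11s, r^13s, r^15s, r^17s}.
So G has 3 subgroups of order 18.

3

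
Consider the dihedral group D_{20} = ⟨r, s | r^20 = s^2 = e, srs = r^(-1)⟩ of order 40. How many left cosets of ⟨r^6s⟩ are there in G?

20

|⟨r^6s⟩| = 2 and |G| = 40.
By Lagrange, [G : H] = |G|/|H| = 40/2 = 20.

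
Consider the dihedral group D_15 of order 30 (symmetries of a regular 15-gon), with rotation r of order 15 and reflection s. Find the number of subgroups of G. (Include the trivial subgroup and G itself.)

28

|G| = 30, so by Lagrange every subgroup order divides 30. Divisors: 1, 2, 3, 5, 6, 10, 15, 30.
Subgroups by order — order 1: 1; order 2: 15; order 3: 1; order 5: 1; order 6: 5; order 10: 3; order 15: 1; order 30: 1.
Total: 1 + 15 + 1 + 1 + 5 + 3 + 1 + 1 = 28.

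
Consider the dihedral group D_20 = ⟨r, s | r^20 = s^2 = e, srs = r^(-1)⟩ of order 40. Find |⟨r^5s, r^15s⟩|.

|⟨r^5s⟩| = 2 and |⟨r^15s⟩| = 2, so |H| is a multiple of lcm(2, 2) = 2 and divides |G| = 40.
Closing under the operation: H = {e, r^10, r^5s, r^15s}, so |H| = 4.

4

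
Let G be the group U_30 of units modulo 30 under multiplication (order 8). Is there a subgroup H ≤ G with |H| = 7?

7 does not divide |G| = 8, so by Lagrange no subgroup of order 7 exists.

No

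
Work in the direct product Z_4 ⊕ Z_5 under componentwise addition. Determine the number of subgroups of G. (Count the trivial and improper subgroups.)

|G| = 20, so by Lagrange every subgroup order divides 20. Divisors: 1, 2, 4, 5, 10, 20.
Subgroups by order — order 1: 1; order 2: 1; order 4: 1; order 5: 1; order 10: 1; order 20: 1.
Total: 1 + 1 + 1 + 1 + 1 + 1 = 6.

6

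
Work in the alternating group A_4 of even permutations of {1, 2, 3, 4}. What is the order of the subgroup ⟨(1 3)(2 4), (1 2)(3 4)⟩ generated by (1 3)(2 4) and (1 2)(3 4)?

|⟨(1 3)(2 4)⟩| = 2 and |⟨(1 2)(3 4)⟩| = 2, so |H| is a multiple of lcm(2, 2) = 2 and divides |G| = 12.
Closing under the operation: H = {e, (1 2)(3 4), (1 3)(2 4), (1 4)(2 3)}, so |H| = 4.

4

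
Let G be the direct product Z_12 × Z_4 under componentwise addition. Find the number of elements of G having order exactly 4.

12

An element (a,b) has order lcm(ord(a), ord(b)); count pairs with lcm equal to 4.
Enumerating gives 12 such elements.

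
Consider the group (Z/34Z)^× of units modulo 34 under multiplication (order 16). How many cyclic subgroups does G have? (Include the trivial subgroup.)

Group the elements of G by the cyclic subgroup they generate; each cyclic subgroup of order d accounts for φ(d) elements.
Cyclic subgroups by order — order 1: 1; order 2: 1; order 4: 1; order 8: 1; order 16: 1.
Total: 5.

5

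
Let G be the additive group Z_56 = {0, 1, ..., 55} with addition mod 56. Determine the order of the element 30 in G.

28

In Z_56, the order of an element a is n/gcd(a, n).
gcd(30, 56) = 2, so |⟨30⟩| = 56/2 = 28.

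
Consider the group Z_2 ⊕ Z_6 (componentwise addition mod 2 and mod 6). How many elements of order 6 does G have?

An element (a,b) has order lcm(ord(a), ord(b)); count pairs with lcm equal to 6.
Enumerating gives 6 such elements.

6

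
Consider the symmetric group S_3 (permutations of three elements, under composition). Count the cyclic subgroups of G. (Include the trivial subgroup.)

A cyclic subgroup of order d is generated by each of its φ(d) elements of order d, so the cyclic subgroups of order d number (#elements of order d)/φ(d).
Cyclic subgroups by order — order 1: 1; order 2: 3; order 3: 1.
Total: 5.

5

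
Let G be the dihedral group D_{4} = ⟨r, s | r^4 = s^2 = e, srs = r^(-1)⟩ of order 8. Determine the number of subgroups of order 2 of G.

|G| = 8 and 2 | 8, so subgroups of order 2 are possible by Lagrange.
The subgroups of order 2 are: {e, r^2}; {e, r^2s}; {e, r^3s}; {e, rs}; … (5 in all).
So G has 5 subgroups of order 2.

5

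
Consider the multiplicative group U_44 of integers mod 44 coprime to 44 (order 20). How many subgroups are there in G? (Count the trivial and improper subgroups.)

|G| = 20, so by Lagrange every subgroup order divides 20. Divisors: 1, 2, 4, 5, 10, 20.
Subgroups by order — order 1: 1; order 2: 3; order 4: 1; order 5: 1; order 10: 3; order 20: 1.
Total: 1 + 3 + 1 + 1 + 3 + 1 = 10.

10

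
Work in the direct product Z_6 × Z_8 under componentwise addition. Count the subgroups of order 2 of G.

|G| = 48 and 2 | 48, so subgroups of order 2 are possible by Lagrange.
The subgroups of order 2 are: {(0,0), (0,4)}; {(0,0), (3,0)}; {(0,0), (3,4)}.
So G has 3 subgroups of order 2.

3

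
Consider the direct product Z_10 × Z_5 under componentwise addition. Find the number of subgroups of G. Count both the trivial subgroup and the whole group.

16

|G| = 50, so by Lagrange every subgroup order divides 50. Divisors: 1, 2, 5, 10, 25, 50.
Subgroups by order — order 1: 1; order 2: 1; order 5: 6; order 10: 6; order 25: 1; order 50: 1.
Total: 1 + 1 + 6 + 6 + 1 + 1 = 16.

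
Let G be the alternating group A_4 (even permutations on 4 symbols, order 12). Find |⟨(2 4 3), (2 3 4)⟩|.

3

|⟨(2 4 3)⟩| = 3 and |⟨(2 3 4)⟩| = 3, so |H| is a multiple of lcm(3, 3) = 3 and divides |G| = 12.
Closing under the operation: H = {e, (2 3 4), (2 4 3)}, so |H| = 3.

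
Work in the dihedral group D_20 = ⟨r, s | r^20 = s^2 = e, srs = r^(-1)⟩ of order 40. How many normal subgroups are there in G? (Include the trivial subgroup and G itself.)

G has 48 subgroups. Checking conjugation-invariance by order — order 1: 1/1 normal; order 2: 1/21 normal; order 4: 1/11 normal; order 5: 1/1 normal; order 8: 0/5 normal; order 10: 1/5 normal; order 20: 3/3 normal; order 40: 1/1 normal.
Total normal subgroups: 9.

9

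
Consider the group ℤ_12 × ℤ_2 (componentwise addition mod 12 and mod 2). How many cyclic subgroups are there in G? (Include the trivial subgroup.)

A cyclic subgroup of order d is generated by each of its φ(d) elements of order d, so the cyclic subgroups of order d number (#elements of order d)/φ(d).
Cyclic subgroups by order — order 1: 1; order 2: 3; order 3: 1; order 4: 2; order 6: 3; order 12: 2.
Total: 12.

12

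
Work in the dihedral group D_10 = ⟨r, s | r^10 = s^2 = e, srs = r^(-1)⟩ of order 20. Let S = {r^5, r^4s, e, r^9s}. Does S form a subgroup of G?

Yes

|S| = 4 divides |G| = 20, consistent with Lagrange.
S contains the identity, every element's inverse is in S, and S is closed under ·: it is a subgroup.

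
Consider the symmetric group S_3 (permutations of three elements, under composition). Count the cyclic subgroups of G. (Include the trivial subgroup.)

5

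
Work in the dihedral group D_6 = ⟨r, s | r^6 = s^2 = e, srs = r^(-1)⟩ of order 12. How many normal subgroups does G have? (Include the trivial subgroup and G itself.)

G has 16 subgroups. Checking conjugation-invariance by order — order 1: 1/1 normal; order 2: 1/7 normal; order 3: 1/1 normal; order 4: 0/3 normal; order 6: 3/3 normal; order 12: 1/1 normal.
Total normal subgroups: 7.

7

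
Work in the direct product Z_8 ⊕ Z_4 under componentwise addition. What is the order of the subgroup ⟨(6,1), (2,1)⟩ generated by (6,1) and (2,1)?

|⟨(6,1)⟩| = 4 and |⟨(2,1)⟩| = 4, so |H| is a multiple of lcm(4, 4) = 4 and divides |G| = 32.
Closing under the operation: H = {(0,0), (0,2), (2,1), (2,3), (4,0), (4,2), (6,1), (6,3)}, so |H| = 8.

8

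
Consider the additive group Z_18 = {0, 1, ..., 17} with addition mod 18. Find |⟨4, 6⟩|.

|⟨4⟩| = 9 and |⟨6⟩| = 3, so |H| is a multiple of lcm(9, 3) = 9 and divides |G| = 18.
Closing under the operation: H = {0, 2, 4, 6, 8, 10, 12, 14, 16}, so |H| = 9.

9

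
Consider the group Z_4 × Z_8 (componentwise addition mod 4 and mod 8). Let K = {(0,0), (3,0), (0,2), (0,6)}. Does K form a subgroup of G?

(3,0) ∈ K but its inverse (1,0) ∉ K, so K is not a subgroup.

No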